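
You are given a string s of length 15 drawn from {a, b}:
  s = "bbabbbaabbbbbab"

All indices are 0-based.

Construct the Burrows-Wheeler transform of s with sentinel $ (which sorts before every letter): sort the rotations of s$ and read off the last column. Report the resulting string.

bbbbaabbbbb$abba

rank  rotation          last
    0  $bbabbbaabbbbbab  b
    1  aabbbbbab$bbabbb  b
    2  ab$bbabbbaabbbbb  b
    3  abbbaabbbbbab$bb  b
    4  abbbbbab$bbabbba  a
    5  b$bbabbbaabbbbba  a
    6  baabbbbbab$bbabb  b
    7  bab$bbabbbaabbbb  b
    8  babbbaabbbbbab$b  b
    9  bbaabbbbbab$bbab  b
   10  bbab$bbabbbaabbb  b
   11  bbabbbaabbbbbab$  $
   12  bbbaabbbbbab$bba  a
   13  bbbab$bbabbbaabb  b
   14  bbbbab$bbabbbaab  b
   15  bbbbbab$bbabbbaa  a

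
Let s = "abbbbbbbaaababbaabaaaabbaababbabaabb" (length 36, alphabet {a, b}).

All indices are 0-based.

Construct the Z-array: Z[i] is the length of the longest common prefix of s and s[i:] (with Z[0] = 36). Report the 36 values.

Z[0]=36
i=1: i≥r, start 0; Z[1]=0
i=2: i≥r, start 0; Z[2]=0
i=3: i≥r, start 0; Z[3]=0
i=4: i≥r, start 0; Z[4]=0
i=5: i≥r, start 0; Z[5]=0
i=6: i≥r, start 0; Z[6]=0
i=7: i≥r, start 0; Z[7]=0
i=8: i≥r, start 0; Z[8]=1 grow→box=[8,9)
i=9: i≥r, start 0; Z[9]=1 grow→box=[9,10)
i=10: i≥r, start 0; Z[10]=2 grow→box=[10,12)
i=11: min(r-i=1, Z[1]=0)=0; Z[11]=0
i=12: i≥r, start 0; Z[12]=3 grow→box=[12,15)
i=13: min(r-i=2, Z[1]=0)=0; Z[13]=0
i=14: min(r-i=1, Z[2]=0)=0; Z[14]=0
i=15: i≥r, start 0; Z[15]=1 grow→box=[15,16)
i=16: i≥r, start 0; Z[16]=2 grow→box=[16,18)
i=17: min(r-i=1, Z[1]=0)=0; Z[17]=0
i=18: i≥r, start 0; Z[18]=1 grow→box=[18,19)
i=19: i≥r, start 0; Z[19]=1 grow→box=[19,20)
i=20: i≥r, start 0; Z[20]=1 grow→box=[20,21)
i=21: i≥r, start 0; Z[21]=3 grow→box=[21,24)
i=22: min(r-i=2, Z[1]=0)=0; Z[22]=0
i=23: min(r-i=1, Z[2]=0)=0; Z[23]=0
i=24: i≥r, start 0; Z[24]=1 grow→box=[24,25)
i=25: i≥r, start 0; Z[25]=2 grow→box=[25,27)
i=26: min(r-i=1, Z[1]=0)=0; Z[26]=0
i=27: i≥r, start 0; Z[27]=3 grow→box=[27,30)
i=28: min(r-i=2, Z[1]=0)=0; Z[28]=0
i=29: min(r-i=1, Z[2]=0)=0; Z[29]=0
i=30: i≥r, start 0; Z[30]=2 grow→box=[30,32)
i=31: min(r-i=1, Z[1]=0)=0; Z[31]=0
i=32: i≥r, start 0; Z[32]=1 grow→box=[32,33)
i=33: i≥r, start 0; Z[33]=3 grow→box=[33,36)
i=34: min(r-i=2, Z[1]=0)=0; Z[34]=0
i=35: min(r-i=1, Z[2]=0)=0; Z[35]=0

[36, 0, 0, 0, 0, 0, 0, 0, 1, 1, 2, 0, 3, 0, 0, 1, 2, 0, 1, 1, 1, 3, 0, 0, 1, 2, 0, 3, 0, 0, 2, 0, 1, 3, 0, 0]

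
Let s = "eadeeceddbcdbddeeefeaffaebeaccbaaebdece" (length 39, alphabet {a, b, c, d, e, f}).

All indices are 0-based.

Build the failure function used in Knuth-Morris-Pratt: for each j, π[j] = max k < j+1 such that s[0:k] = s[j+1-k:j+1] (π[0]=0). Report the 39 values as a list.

π[0] = 0
j=1 s[j]='a': π[1]=0 (border '')
j=2 s[j]='d': π[2]=0 (border '')
j=3 s[j]='e': π[3]=1 (border 'e')
j=4 s[j]='e': k: 1→0; π[4]=1 (border 'e')
j=5 s[j]='c': k: 1→0; π[5]=0 (border '')
j=6 s[j]='e': π[6]=1 (border 'e')
j=7 s[j]='d': k: 1→0; π[7]=0 (border '')
j=8 s[j]='d': π[8]=0 (border '')
j=9 s[j]='b': π[9]=0 (border '')
j=10 s[j]='c': π[10]=0 (border '')
j=11 s[j]='d': π[11]=0 (border '')
j=12 s[j]='b': π[12]=0 (border '')
j=13 s[j]='d': π[13]=0 (border '')
j=14 s[j]='d': π[14]=0 (border '')
j=15 s[j]='e': π[15]=1 (border 'e')
j=16 s[j]='e': k: 1→0; π[16]=1 (border 'e')
j=17 s[j]='e': k: 1→0; π[17]=1 (border 'e')
j=18 s[j]='f': k: 1→0; π[18]=0 (border '')
j=19 s[j]='e': π[19]=1 (border 'e')
j=20 s[j]='a': π[20]=2 (border 'ea')
j=21 s[j]='f': k: 2→0; π[21]=0 (border '')
j=22 s[j]='f': π[22]=0 (border '')
j=23 s[j]='a': π[23]=0 (border '')
j=24 s[j]='e': π[24]=1 (border 'e')
j=25 s[j]='b': k: 1→0; π[25]=0 (border '')
j=26 s[j]='e': π[26]=1 (border 'e')
j=27 s[j]='a': π[27]=2 (border 'ea')
j=28 s[j]='c': k: 2→0; π[28]=0 (border '')
j=29 s[j]='c': π[29]=0 (border '')
j=30 s[j]='b': π[30]=0 (border '')
j=31 s[j]='a': π[31]=0 (border '')
j=32 s[j]='a': π[32]=0 (border '')
j=33 s[j]='e': π[33]=1 (border 'e')
j=34 s[j]='b': k: 1→0; π[34]=0 (border '')
j=35 s[j]='d': π[35]=0 (border '')
j=36 s[j]='e': π[36]=1 (border 'e')
j=37 s[j]='c': k: 1→0; π[37]=0 (border '')
j=38 s[j]='e': π[38]=1 (border 'e')

[0, 0, 0, 1, 1, 0, 1, 0, 0, 0, 0, 0, 0, 0, 0, 1, 1, 1, 0, 1, 2, 0, 0, 0, 1, 0, 1, 2, 0, 0, 0, 0, 0, 1, 0, 0, 1, 0, 1]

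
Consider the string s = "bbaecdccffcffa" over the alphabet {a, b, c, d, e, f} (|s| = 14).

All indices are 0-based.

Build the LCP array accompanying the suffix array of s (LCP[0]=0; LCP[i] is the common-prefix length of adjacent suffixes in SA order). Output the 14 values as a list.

sorted suffixes:
  #0 SA[0]=13  'a'
  #1 SA[1]=2  'aecdccffcffa'
  #2 SA[2]=1  'baecdccffcffa'
  #3 SA[3]=0  'bbaecdccffcffa'
  #4 SA[4]=6  'ccffcffa'
  #5 SA[5]=4  'cdccffcffa'
  #6 SA[6]=10  'cffa'
  #7 SA[7]=7  'cffcffa'
  #8 SA[8]=5  'dccffcffa'
  #9 SA[9]=3  'ecdccffcffa'
  #10 SA[10]=12  'fa'
  #11 SA[11]=9  'fcffa'
  #12 SA[12]=11  'ffa'
  #13 SA[13]=8  'ffcffa'

SA = [13, 2, 1, 0, 6, 4, 10, 7, 5, 3, 12, 9, 11, 8]
[i] adj suffixes → lcp
  [1] 13/2 → 1 ('a')
  [2] 2/1 → 0 ('')
  [3] 1/0 → 1 ('b')
  [4] 0/6 → 0 ('')
  [5] 6/4 → 1 ('c')
  [6] 4/10 → 1 ('c')
  [7] 10/7 → 3 ('cff')
  [8] 7/5 → 0 ('')
  [9] 5/3 → 0 ('')
  [10] 3/12 → 0 ('')
  [11] 12/9 → 1 ('f')
  [12] 9/11 → 1 ('f')
  [13] 11/8 → 2 ('ff')

[0, 1, 0, 1, 0, 1, 1, 3, 0, 0, 0, 1, 1, 2]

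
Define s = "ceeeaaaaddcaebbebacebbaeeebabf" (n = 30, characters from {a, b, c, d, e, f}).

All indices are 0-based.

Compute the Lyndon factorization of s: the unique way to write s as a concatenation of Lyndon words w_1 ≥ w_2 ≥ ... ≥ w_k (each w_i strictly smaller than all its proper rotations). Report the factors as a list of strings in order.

emit factor 1: 'ceee' (i=0, period=4)
emit factor 2: 'aaaaddcaebbebacebbaeeebabf' (i=4, period=26)

["ceee", "aaaaddcaebbebacebbaeeebabf"]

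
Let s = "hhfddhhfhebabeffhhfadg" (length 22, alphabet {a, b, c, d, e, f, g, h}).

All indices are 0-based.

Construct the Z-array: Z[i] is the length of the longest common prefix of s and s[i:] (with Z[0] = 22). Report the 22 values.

[22, 1, 0, 0, 0, 3, 1, 0, 1, 0, 0, 0, 0, 0, 0, 0, 3, 1, 0, 0, 0, 0]

Z[0]=22
i=1: outside box; Z[1]=1 extend→box=[1,2)
i=2: outside box; Z[2]=0
i=3: outside box; Z[3]=0
i=4: outside box; Z[4]=0
i=5: outside box; Z[5]=3 extend→box=[5,8)
i=6: min(r-i=2, Z[1]=1)=1; Z[6]=1
i=7: min(r-i=1, Z[2]=0)=0; Z[7]=0
i=8: outside box; Z[8]=1 extend→box=[8,9)
i=9: outside box; Z[9]=0
i=10: outside box; Z[10]=0
i=11: outside box; Z[11]=0
i=12: outside box; Z[12]=0
i=13: outside box; Z[13]=0
i=14: outside box; Z[14]=0
i=15: outside box; Z[15]=0
i=16: outside box; Z[16]=3 extend→box=[16,19)
i=17: min(r-i=2, Z[1]=1)=1; Z[17]=1
i=18: min(r-i=1, Z[2]=0)=0; Z[18]=0
i=19: outside box; Z[19]=0
i=20: outside box; Z[20]=0
i=21: outside box; Z[21]=0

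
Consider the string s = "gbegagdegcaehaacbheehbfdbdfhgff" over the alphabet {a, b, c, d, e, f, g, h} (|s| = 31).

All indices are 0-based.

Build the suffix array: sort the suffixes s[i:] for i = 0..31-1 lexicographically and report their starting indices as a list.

rank→(start, suffix):
  0 → (13, 'aacbheehbfdbdfhgff')
  1 → (14, 'acbheehbfdbdfhgff')
  2 → (10, 'aehaacbheehbfdbdfhgff')
  3 → (4, 'agdegcaehaacbheehbfdbdfhgff')
  4 → (24, 'bdfhgff')
  5 → (1, 'begagdegcaehaacbheehbfdbdfhgff')
  6 → (21, 'bfdbdfhgff')
  7 → (16, 'bheehbfdbdfhgff')
  8 → (9, 'caehaacbheehbfdbdfhgff')
  9 → (15, 'cbheehbfdbdfhgff')
  10 → (23, 'dbdfhgff')
  11 → (6, 'degcaehaacbheehbfdbdfhgff')
  12 → (25, 'dfhgff')
  13 → (18, 'eehbfdbdfhgff')
  14 → (2, 'egagdegcaehaacbheehbfdbdfhgff')
  15 → (7, 'egcaehaacbheehbfdbdfhgff')
  16 → (11, 'ehaacbheehbfdbdfhgff')
  17 → (19, 'ehbfdbdfhgff')
  18 → (30, 'f')
  19 → (22, 'fdbdfhgff')
  20 → (29, 'ff')
  21 → (26, 'fhgff')
  22 → (3, 'gagdegcaehaacbheehbfdbdfhgff')
  23 → (0, 'gbegagdegcaehaacbheehbfdbdfhgff')
  24 → (8, 'gcaehaacbheehbfdbdfhgff')
  25 → (5, 'gdegcaehaacbheehbfdbdfhgff')
  26 → (28, 'gff')
  27 → (12, 'haacbheehbfdbdfhgff')
  28 → (20, 'hbfdbdfhgff')
  29 → (17, 'heehbfdbdfhgff')
  30 → (27, 'hgff')

[13, 14, 10, 4, 24, 1, 21, 16, 9, 15, 23, 6, 25, 18, 2, 7, 11, 19, 30, 22, 29, 26, 3, 0, 8, 5, 28, 12, 20, 17, 27]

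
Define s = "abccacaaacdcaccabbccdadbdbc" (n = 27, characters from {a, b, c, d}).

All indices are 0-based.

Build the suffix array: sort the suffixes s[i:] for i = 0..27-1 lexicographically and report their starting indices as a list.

[6, 7, 15, 0, 4, 12, 8, 21, 16, 25, 1, 17, 23, 26, 5, 14, 3, 11, 13, 2, 18, 19, 9, 20, 24, 22, 10]

rank | idx | suffix
   0 |   6 | aaacdcaccabbccdadbdbc
   1 |   7 | aacdcaccabbccdadbdbc
   2 |  15 | abbccdadbdbc
   3 |   0 | abccacaaacdcaccabbccdadbdbc
   4 |   4 | acaaacdcaccabbccdadbdbc
   5 |  12 | accabbccdadbdbc
   6 |   8 | acdcaccabbccdadbdbc
   7 |  21 | adbdbc
   8 |  16 | bbccdadbdbc
   9 |  25 | bc
  10 |   1 | bccacaaacdcaccabbccdadbdbc
  11 |  17 | bccdadbdbc
  12 |  23 | bdbc
  13 |  26 | c
  14 |   5 | caaacdcaccabbccdadbdbc
  15 |  14 | cabbccdadbdbc
  16 |   3 | cacaaacdcaccabbccdadbdbc
  17 |  11 | caccabbccdadbdbc
  18 |  13 | ccabbccdadbdbc
  19 |   2 | ccacaaacdcaccabbccdadbdbc
  20 |  18 | ccdadbdbc
  21 |  19 | cdadbdbc
  22 |   9 | cdcaccabbccdadbdbc
  23 |  20 | dadbdbc
  24 |  24 | dbc
  25 |  22 | dbdbc
  26 |  10 | dcaccabbccdadbdbc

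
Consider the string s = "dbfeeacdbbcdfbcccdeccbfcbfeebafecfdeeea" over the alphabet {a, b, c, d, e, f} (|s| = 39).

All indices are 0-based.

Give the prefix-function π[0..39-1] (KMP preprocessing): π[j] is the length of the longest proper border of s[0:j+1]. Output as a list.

π[0] = 0
j=1 s[j]='b': π[1]=0 (border '')
j=2 s[j]='f': π[2]=0 (border '')
j=3 s[j]='e': π[3]=0 (border '')
j=4 s[j]='e': π[4]=0 (border '')
j=5 s[j]='a': π[5]=0 (border '')
j=6 s[j]='c': π[6]=0 (border '')
j=7 s[j]='d': π[7]=1 (border 'd')
j=8 s[j]='b': π[8]=2 (border 'db')
j=9 s[j]='b': k: 2→0; π[9]=0 (border '')
j=10 s[j]='c': π[10]=0 (border '')
j=11 s[j]='d': π[11]=1 (border 'd')
j=12 s[j]='f': k: 1→0; π[12]=0 (border '')
j=13 s[j]='b': π[13]=0 (border '')
j=14 s[j]='c': π[14]=0 (border '')
j=15 s[j]='c': π[15]=0 (border '')
j=16 s[j]='c': π[16]=0 (border '')
j=17 s[j]='d': π[17]=1 (border 'd')
j=18 s[j]='e': k: 1→0; π[18]=0 (border '')
j=19 s[j]='c': π[19]=0 (border '')
j=20 s[j]='c': π[20]=0 (border '')
j=21 s[j]='b': π[21]=0 (border '')
j=22 s[j]='f': π[22]=0 (border '')
j=23 s[j]='c': π[23]=0 (border '')
j=24 s[j]='b': π[24]=0 (border '')
j=25 s[j]='f': π[25]=0 (border '')
j=26 s[j]='e': π[26]=0 (border '')
j=27 s[j]='e': π[27]=0 (border '')
j=28 s[j]='b': π[28]=0 (border '')
j=29 s[j]='a': π[29]=0 (border '')
j=30 s[j]='f': π[30]=0 (border '')
j=31 s[j]='e': π[31]=0 (border '')
j=32 s[j]='c': π[32]=0 (border '')
j=33 s[j]='f': π[33]=0 (border '')
j=34 s[j]='d': π[34]=1 (border 'd')
j=35 s[j]='e': k: 1→0; π[35]=0 (border '')
j=36 s[j]='e': π[36]=0 (border '')
j=37 s[j]='e': π[37]=0 (border '')
j=38 s[j]='a': π[38]=0 (border '')

[0, 0, 0, 0, 0, 0, 0, 1, 2, 0, 0, 1, 0, 0, 0, 0, 0, 1, 0, 0, 0, 0, 0, 0, 0, 0, 0, 0, 0, 0, 0, 0, 0, 0, 1, 0, 0, 0, 0]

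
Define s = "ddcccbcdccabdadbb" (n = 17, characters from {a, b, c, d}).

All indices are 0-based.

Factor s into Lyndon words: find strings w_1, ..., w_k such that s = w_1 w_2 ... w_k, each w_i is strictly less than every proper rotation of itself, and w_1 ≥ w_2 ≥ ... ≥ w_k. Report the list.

emit factor 1: 'd' (i=0, period=1)
emit factor 2: 'd' (i=1, period=1)
emit factor 3: 'c' (i=2, period=1)
emit factor 4: 'c' (i=3, period=1)
emit factor 5: 'c' (i=4, period=1)
emit factor 6: 'bcdcc' (i=5, period=5)
emit factor 7: 'abdadbb' (i=10, period=7)

["d", "d", "c", "c", "c", "bcdcc", "abdadbb"]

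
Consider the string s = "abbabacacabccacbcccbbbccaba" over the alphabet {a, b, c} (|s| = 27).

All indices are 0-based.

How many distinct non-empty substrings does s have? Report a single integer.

rank | idx | suffix
   0 |  26 | a
   1 |  24 | aba
   2 |   3 | abacacabccacbcccbbbccaba
   3 |   0 | abbabacacabccacbcccbbbccaba
   4 |   9 | abccacbcccbbbccaba
   5 |   7 | acabccacbcccbbbccaba
   6 |   5 | acacabccacbcccbbbccaba
   7 |  13 | acbcccbbbccaba
   8 |  25 | ba
   9 |   2 | babacacabccacbcccbbbccaba
  10 |   4 | bacacabccacbcccbbbccaba
  11 |   1 | bbabacacabccacbcccbbbccaba
  12 |  19 | bbbccaba
  13 |  20 | bbccaba
  14 |  21 | bccaba
  15 |  10 | bccacbcccbbbccaba
  16 |  15 | bcccbbbccaba
  17 |  23 | caba
  18 |   8 | cabccacbcccbbbccaba
  19 |   6 | cacabccacbcccbbbccaba
  20 |  12 | cacbcccbbbccaba
  21 |  18 | cbbbccaba
  22 |  14 | cbcccbbbccaba
  23 |  22 | ccaba
  24 |  11 | ccacbcccbbbccaba
  25 |  17 | ccbbbccaba
  26 |  16 | cccbbbccaba

SA = [26, 24, 3, 0, 9, 7, 5, 13, 25, 2, 4, 1, 19, 20, 21, 10, 15, 23, 8, 6, 12, 18, 14, 22, 11, 17, 16]
i: (SA[i-1],SA[i]) lcp shared
  1: (26,24) 1 'a'
  2: (24,3) 3 'aba'
  3: (3,0) 2 'ab'
  4: (0,9) 2 'ab'
  5: (9,7) 1 'a'
  6: (7,5) 3 'aca'
  7: (5,13) 2 'ac'
  8: (13,25) 0 ''
  9: (25,2) 2 'ba'
  10: (2,4) 2 'ba'
  11: (4,1) 1 'b'
  12: (1,19) 2 'bb'
  13: (19,20) 2 'bb'
  14: (20,21) 1 'b'
  15: (21,10) 4 'bcca'
  16: (10,15) 3 'bcc'
  17: (15,23) 0 ''
  18: (23,8) 3 'cab'
  19: (8,6) 2 'ca'
  20: (6,12) 3 'cac'
  21: (12,18) 1 'c'
  22: (18,14) 2 'cb'
  23: (14,22) 1 'c'
  24: (22,11) 3 'cca'
  25: (11,17) 2 'cc'
  26: (17,16) 2 'cc'

n(n+1)/2 = 27·28/2 = 378
Σ LCP = 0 + 1 + 3 + 2 + 2 + 1 + 3 + 2 + 0 + 2 + 2 + 1 + 2 + 2 + 1 + 4 + 3 + 0 + 3 + 2 + 3 + 1 + 2 + 1 + 3 + 2 + 2 = 50
distinct = 378 − 50 = 328

328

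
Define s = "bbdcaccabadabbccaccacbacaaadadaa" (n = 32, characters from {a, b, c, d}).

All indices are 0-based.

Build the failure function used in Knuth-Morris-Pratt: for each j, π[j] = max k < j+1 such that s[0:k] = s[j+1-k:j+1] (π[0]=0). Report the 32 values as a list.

π[0] = 0
j=1 s[j]='b': π[1]=1 (border 'b')
j=2 s[j]='d': k: 1→0; π[2]=0 (border '')
j=3 s[j]='c': π[3]=0 (border '')
j=4 s[j]='a': π[4]=0 (border '')
j=5 s[j]='c': π[5]=0 (border '')
j=6 s[j]='c': π[6]=0 (border '')
j=7 s[j]='a': π[7]=0 (border '')
j=8 s[j]='b': π[8]=1 (border 'b')
j=9 s[j]='a': k: 1→0; π[9]=0 (border '')
j=10 s[j]='d': π[10]=0 (border '')
j=11 s[j]='a': π[11]=0 (border '')
j=12 s[j]='b': π[12]=1 (border 'b')
j=13 s[j]='b': π[13]=2 (border 'bb')
j=14 s[j]='c': k: 2→1→0; π[14]=0 (border '')
j=15 s[j]='c': π[15]=0 (border '')
j=16 s[j]='a': π[16]=0 (border '')
j=17 s[j]='c': π[17]=0 (border '')
j=18 s[j]='c': π[18]=0 (border '')
j=19 s[j]='a': π[19]=0 (border '')
j=20 s[j]='c': π[20]=0 (border '')
j=21 s[j]='b': π[21]=1 (border 'b')
j=22 s[j]='a': k: 1→0; π[22]=0 (border '')
j=23 s[j]='c': π[23]=0 (border '')
j=24 s[j]='a': π[24]=0 (border '')
j=25 s[j]='a': π[25]=0 (border '')
j=26 s[j]='a': π[26]=0 (border '')
j=27 s[j]='d': π[27]=0 (border '')
j=28 s[j]='a': π[28]=0 (border '')
j=29 s[j]='d': π[29]=0 (border '')
j=30 s[j]='a': π[30]=0 (border '')
j=31 s[j]='a': π[31]=0 (border '')

[0, 1, 0, 0, 0, 0, 0, 0, 1, 0, 0, 0, 1, 2, 0, 0, 0, 0, 0, 0, 0, 1, 0, 0, 0, 0, 0, 0, 0, 0, 0, 0]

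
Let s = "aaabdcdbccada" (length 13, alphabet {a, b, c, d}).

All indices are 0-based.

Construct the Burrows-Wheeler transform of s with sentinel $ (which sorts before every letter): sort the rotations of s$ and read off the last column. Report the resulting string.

ad$aacdacbdacb

rank  rotation        last
    0  $aaabdcdbccada  a
    1  a$aaabdcdbccad  d
    2  aaabdcdbccada$  $
    3  aabdcdbccada$a  a
    4  abdcdbccada$aa  a
    5  ada$aaabdcdbcc  c
    6  bccada$aaabdcd  d
    7  bdcdbccada$aaa  a
    8  cada$aaabdcdbc  c
    9  ccada$aaabdcdb  b
   10  cdbccada$aaabd  d
   11  da$aaabdcdbcca  a
   12  dbccada$aaabdc  c
   13  dcdbccada$aaab  b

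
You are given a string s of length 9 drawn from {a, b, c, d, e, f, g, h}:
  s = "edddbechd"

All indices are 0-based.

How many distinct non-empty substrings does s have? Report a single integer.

rank | idx | suffix
   0 |   4 | bechd
   1 |   6 | chd
   2 |   8 | d
   3 |   3 | dbechd
   4 |   2 | ddbechd
   5 |   1 | dddbechd
   6 |   5 | echd
   7 |   0 | edddbechd
   8 |   7 | hd

SA = [4, 6, 8, 3, 2, 1, 5, 0, 7]
i: (SA[i-1],SA[i]) lcp shared
  1: (4,6) 0 ''
  2: (6,8) 0 ''
  3: (8,3) 1 'd'
  4: (3,2) 1 'd'
  5: (2,1) 2 'dd'
  6: (1,5) 0 ''
  7: (5,0) 1 'e'
  8: (0,7) 0 ''

n(n+1)/2 = 9·10/2 = 45
Σ LCP = 0 + 0 + 0 + 1 + 1 + 2 + 0 + 1 + 0 = 5
distinct = 45 − 5 = 40

40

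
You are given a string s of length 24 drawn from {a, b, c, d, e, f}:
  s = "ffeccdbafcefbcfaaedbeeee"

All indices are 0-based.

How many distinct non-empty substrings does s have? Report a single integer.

rank→(start, suffix):
  0 → (15, 'aaedbeeee')
  1 → (16, 'aedbeeee')
  2 → (7, 'afcefbcfaaedbeeee')
  3 → (6, 'bafcefbcfaaedbeeee')
  4 → (12, 'bcfaaedbeeee')
  5 → (19, 'beeee')
  6 → (3, 'ccdbafcefbcfaaedbeeee')
  7 → (4, 'cdbafcefbcfaaedbeeee')
  8 → (9, 'cefbcfaaedbeeee')
  9 → (13, 'cfaaedbeeee')
  10 → (5, 'dbafcefbcfaaedbeeee')
  11 → (18, 'dbeeee')
  12 → (23, 'e')
  13 → (2, 'eccdbafcefbcfaaedbeeee')
  14 → (17, 'edbeeee')
  15 → (22, 'ee')
  16 → (21, 'eee')
  17 → (20, 'eeee')
  18 → (10, 'efbcfaaedbeeee')
  19 → (14, 'faaedbeeee')
  20 → (11, 'fbcfaaedbeeee')
  21 → (8, 'fcefbcfaaedbeeee')
  22 → (1, 'feccdbafcefbcfaaedbeeee')
  23 → (0, 'ffeccdbafcefbcfaaedbeeee')

SA = [15, 16, 7, 6, 12, 19, 3, 4, 9, 13, 5, 18, 23, 2, 17, 22, 21, 20, 10, 14, 11, 8, 1, 0]
[i] adj suffixes → lcp
  [1] 15/16 → 1 ('a')
  [2] 16/7 → 1 ('a')
  [3] 7/6 → 0 ('')
  [4] 6/12 → 1 ('b')
  [5] 12/19 → 1 ('b')
  [6] 19/3 → 0 ('')
  [7] 3/4 → 1 ('c')
  [8] 4/9 → 1 ('c')
  [9] 9/13 → 1 ('c')
  [10] 13/5 → 0 ('')
  [11] 5/18 → 2 ('db')
  [12] 18/23 → 0 ('')
  [13] 23/2 → 1 ('e')
  [14] 2/17 → 1 ('e')
  [15] 17/22 → 1 ('e')
  [16] 22/21 → 2 ('ee')
  [17] 21/20 → 3 ('eee')
  [18] 20/10 → 1 ('e')
  [19] 10/14 → 0 ('')
  [20] 14/11 → 1 ('f')
  [21] 11/8 → 1 ('f')
  [22] 8/1 → 1 ('f')
  [23] 1/0 → 1 ('f')

n(n+1)/2 = 24·25/2 = 300
Σ LCP = 0 + 1 + 1 + 0 + 1 + 1 + 0 + 1 + 1 + 1 + 0 + 2 + 0 + 1 + 1 + 1 + 2 + 3 + 1 + 0 + 1 + 1 + 1 + 1 = 22
distinct = 300 − 22 = 278

278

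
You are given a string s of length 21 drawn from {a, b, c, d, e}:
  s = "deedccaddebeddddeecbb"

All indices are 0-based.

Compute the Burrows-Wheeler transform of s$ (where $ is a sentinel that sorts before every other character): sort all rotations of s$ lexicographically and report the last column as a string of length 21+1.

bcbcecedeedaddd$deebdd

rank  rotation                last
    0  $deedccaddebeddddeecbb  b
    1  addebeddddeecbb$deedcc  c
    2  b$deedccaddebeddddeecb  b
    3  bb$deedccaddebeddddeec  c
    4  beddddeecbb$deedccadde  e
    5  caddebeddddeecbb$deedc  c
    6  cbb$deedccaddebeddddee  e
    7  ccaddebeddddeecbb$deed  d
    8  dccaddebeddddeecbb$dee  e
    9  ddddeecbb$deedccaddebe  e
   10  dddeecbb$deedccaddebed  d
   11  ddebeddddeecbb$deedcca  a
   12  ddeecbb$deedccaddebedd  d
   13  debeddddeecbb$deedccad  d
   14  deecbb$deedccaddebeddd  d
   15  deedccaddebeddddeecbb$  $
   16  ebeddddeecbb$deedccadd  d
   17  ecbb$deedccaddebedddde  e
   18  edccaddebeddddeecbb$de  e
   19  eddddeecbb$deedccaddeb  b
   20  eecbb$deedccaddebedddd  d
   21  eedccaddebeddddeecbb$d  d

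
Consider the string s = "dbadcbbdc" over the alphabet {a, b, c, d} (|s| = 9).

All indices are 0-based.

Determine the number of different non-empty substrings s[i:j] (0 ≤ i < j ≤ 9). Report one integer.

39

sorted suffixes:
  #0 SA[0]=2  'adcbbdc'
  #1 SA[1]=1  'badcbbdc'
  #2 SA[2]=5  'bbdc'
  #3 SA[3]=6  'bdc'
  #4 SA[4]=8  'c'
  #5 SA[5]=4  'cbbdc'
  #6 SA[6]=0  'dbadcbbdc'
  #7 SA[7]=7  'dc'
  #8 SA[8]=3  'dcbbdc'

SA = [2, 1, 5, 6, 8, 4, 0, 7, 3]
[i] adj suffixes → lcp
  [1] 2/1 → 0 ('')
  [2] 1/5 → 1 ('b')
  [3] 5/6 → 1 ('b')
  [4] 6/8 → 0 ('')
  [5] 8/4 → 1 ('c')
  [6] 4/0 → 0 ('')
  [7] 0/7 → 1 ('d')
  [8] 7/3 → 2 ('dc')

n(n+1)/2 = 9·10/2 = 45
Σ LCP = 0 + 0 + 1 + 1 + 0 + 1 + 0 + 1 + 2 = 6
distinct = 45 − 6 = 39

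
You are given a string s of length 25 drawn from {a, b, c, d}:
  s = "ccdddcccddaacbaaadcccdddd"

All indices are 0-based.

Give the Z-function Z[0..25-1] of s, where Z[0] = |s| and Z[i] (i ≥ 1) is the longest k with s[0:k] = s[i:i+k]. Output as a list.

Z[0]=25
i=1: outside box; Z[1]=1 scan→box=[1,2)
i=2: outside box; Z[2]=0
i=3: outside box; Z[3]=0
i=4: outside box; Z[4]=0
i=5: outside box; Z[5]=2 scan→box=[5,7)
i=6: min(r-i=1, Z[1]=1)=1; Z[6]=4 scan→box=[6,10)
i=7: min(r-i=3, Z[1]=1)=1; Z[7]=1
i=8: min(r-i=2, Z[2]=0)=0; Z[8]=0
i=9: min(r-i=1, Z[3]=0)=0; Z[9]=0
i=10: outside box; Z[10]=0
i=11: outside box; Z[11]=0
i=12: outside box; Z[12]=1 scan→box=[12,13)
i=13: outside box; Z[13]=0
i=14: outside box; Z[14]=0
i=15: outside box; Z[15]=0
i=16: outside box; Z[16]=0
i=17: outside box; Z[17]=0
i=18: outside box; Z[18]=2 scan→box=[18,20)
i=19: min(r-i=1, Z[1]=1)=1; Z[19]=5 scan→box=[19,24)
i=20: min(r-i=4, Z[1]=1)=1; Z[20]=1
i=21: min(r-i=3, Z[2]=0)=0; Z[21]=0
i=22: min(r-i=2, Z[3]=0)=0; Z[22]=0
i=23: min(r-i=1, Z[4]=0)=0; Z[23]=0
i=24: outside box; Z[24]=0

[25, 1, 0, 0, 0, 2, 4, 1, 0, 0, 0, 0, 1, 0, 0, 0, 0, 0, 2, 5, 1, 0, 0, 0, 0]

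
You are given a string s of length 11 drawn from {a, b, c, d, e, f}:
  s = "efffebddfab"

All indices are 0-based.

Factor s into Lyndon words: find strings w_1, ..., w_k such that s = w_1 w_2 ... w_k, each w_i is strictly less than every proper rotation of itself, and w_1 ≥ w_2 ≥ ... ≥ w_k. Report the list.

["efff", "e", "bddf", "ab"]

emit factor 1: 'efff' (i=0, period=4)
emit factor 2: 'e' (i=4, period=1)
emit factor 3: 'bddf' (i=5, period=4)
emit factor 4: 'ab' (i=9, period=2)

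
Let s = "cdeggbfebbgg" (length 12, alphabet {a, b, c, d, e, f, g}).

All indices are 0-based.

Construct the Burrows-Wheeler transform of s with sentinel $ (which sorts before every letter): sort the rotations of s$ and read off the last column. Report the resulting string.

rank  rotation       last
    0  $cdeggbfebbgg  g
    1  bbgg$cdeggbfe  e
    2  bfebbgg$cdegg  g
    3  bgg$cdeggbfeb  b
    4  cdeggbfebbgg$  $
    5  deggbfebbgg$c  c
    6  ebbgg$cdeggbf  f
    7  eggbfebbgg$cd  d
    8  febbgg$cdeggb  b
    9  g$cdeggbfebbg  g
   10  gbfebbgg$cdeg  g
   11  gg$cdeggbfebb  b
   12  ggbfebbgg$cde  e

gegb$cfdbggbe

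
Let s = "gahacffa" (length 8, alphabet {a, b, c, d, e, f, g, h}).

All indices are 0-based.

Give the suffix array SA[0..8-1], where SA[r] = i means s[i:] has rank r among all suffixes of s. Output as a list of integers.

[7, 3, 1, 4, 6, 5, 0, 2]

rank→(start, suffix):
  0 → (7, 'a')
  1 → (3, 'acffa')
  2 → (1, 'ahacffa')
  3 → (4, 'cffa')
  4 → (6, 'fa')
  5 → (5, 'ffa')
  6 → (0, 'gahacffa')
  7 → (2, 'hacffa')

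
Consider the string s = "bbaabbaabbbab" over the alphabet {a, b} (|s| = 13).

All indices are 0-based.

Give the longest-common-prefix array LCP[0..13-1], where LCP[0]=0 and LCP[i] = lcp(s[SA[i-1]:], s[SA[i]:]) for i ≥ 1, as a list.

sorted suffixes:
  #0 SA[0]=2  'aabbaabbbab'
  #1 SA[1]=6  'aabbbab'
  #2 SA[2]=11  'ab'
  #3 SA[3]=3  'abbaabbbab'
  #4 SA[4]=7  'abbbab'
  #5 SA[5]=12  'b'
  #6 SA[6]=1  'baabbaabbbab'
  #7 SA[7]=5  'baabbbab'
  #8 SA[8]=10  'bab'
  #9 SA[9]=0  'bbaabbaabbbab'
  #10 SA[10]=4  'bbaabbbab'
  #11 SA[11]=9  'bbab'
  #12 SA[12]=8  'bbbab'

SA = [2, 6, 11, 3, 7, 12, 1, 5, 10, 0, 4, 9, 8]
i: (SA[i-1],SA[i]) lcp shared
  1: (2,6) 4 'aabb'
  2: (6,11) 1 'a'
  3: (11,3) 2 'ab'
  4: (3,7) 3 'abb'
  5: (7,12) 0 ''
  6: (12,1) 1 'b'
  7: (1,5) 5 'baabb'
  8: (5,10) 2 'ba'
  9: (10,0) 1 'b'
  10: (0,4) 6 'bbaabb'
  11: (4,9) 3 'bba'
  12: (9,8) 2 'bb'

[0, 4, 1, 2, 3, 0, 1, 5, 2, 1, 6, 3, 2]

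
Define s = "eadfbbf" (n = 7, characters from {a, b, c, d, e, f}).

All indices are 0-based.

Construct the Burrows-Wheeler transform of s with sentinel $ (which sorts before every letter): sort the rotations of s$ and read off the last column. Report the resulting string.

fefba$bd

rank  rotation  last
    0  $eadfbbf  f
    1  adfbbf$e  e
    2  bbf$eadf  f
    3  bf$eadfb  b
    4  dfbbf$ea  a
    5  eadfbbf$  $
    6  f$eadfbb  b
    7  fbbf$ead  d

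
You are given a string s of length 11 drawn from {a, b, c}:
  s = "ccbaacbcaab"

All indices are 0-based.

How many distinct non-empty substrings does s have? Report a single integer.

rank | idx | suffix
   0 |   8 | aab
   1 |   3 | aacbcaab
   2 |   9 | ab
   3 |   4 | acbcaab
   4 |  10 | b
   5 |   2 | baacbcaab
   6 |   6 | bcaab
   7 |   7 | caab
   8 |   1 | cbaacbcaab
   9 |   5 | cbcaab
  10 |   0 | ccbaacbcaab

SA = [8, 3, 9, 4, 10, 2, 6, 7, 1, 5, 0]
i: (SA[i-1],SA[i]) lcp shared
  1: (8,3) 2 'aa'
  2: (3,9) 1 'a'
  3: (9,4) 1 'a'
  4: (4,10) 0 ''
  5: (10,2) 1 'b'
  6: (2,6) 1 'b'
  7: (6,7) 0 ''
  8: (7,1) 1 'c'
  9: (1,5) 2 'cb'
  10: (5,0) 1 'c'

n(n+1)/2 = 11·12/2 = 66
Σ LCP = 0 + 2 + 1 + 1 + 0 + 1 + 1 + 0 + 1 + 2 + 1 = 10
distinct = 66 − 10 = 56

56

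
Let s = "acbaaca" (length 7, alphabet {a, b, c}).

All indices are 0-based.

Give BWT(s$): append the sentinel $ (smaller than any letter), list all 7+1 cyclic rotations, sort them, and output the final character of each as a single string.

acba$caa

rank  rotation  last
    0  $acbaaca  a
    1  a$acbaac  c
    2  aaca$acb  b
    3  aca$acba  a
    4  acbaaca$  $
    5  baaca$ac  c
    6  ca$acbaa  a
    7  cbaaca$a  a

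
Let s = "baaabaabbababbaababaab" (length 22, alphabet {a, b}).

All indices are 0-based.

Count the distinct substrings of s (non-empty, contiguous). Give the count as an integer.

sorted suffixes:
  #0 SA[0]=1  'aaabaabbababbaababaab'
  #1 SA[1]=19  'aab'
  #2 SA[2]=2  'aabaabbababbaababaab'
  #3 SA[3]=14  'aababaab'
  #4 SA[4]=5  'aabbababbaababaab'
  #5 SA[5]=20  'ab'
  #6 SA[6]=17  'abaab'
  #7 SA[7]=3  'abaabbababbaababaab'
  #8 SA[8]=15  'ababaab'
  #9 SA[9]=9  'ababbaababaab'
  #10 SA[10]=11  'abbaababaab'
  #11 SA[11]=6  'abbababbaababaab'
  #12 SA[12]=21  'b'
  #13 SA[13]=0  'baaabaabbababbaababaab'
  #14 SA[14]=18  'baab'
  #15 SA[15]=13  'baababaab'
  #16 SA[16]=4  'baabbababbaababaab'
  #17 SA[17]=16  'babaab'
  #18 SA[18]=8  'bababbaababaab'
  #19 SA[19]=10  'babbaababaab'
  #20 SA[20]=12  'bbaababaab'
  #21 SA[21]=7  'bbababbaababaab'

SA = [1, 19, 2, 14, 5, 20, 17, 3, 15, 9, 11, 6, 21, 0, 18, 13, 4, 16, 8, 10, 12, 7]
i: (SA[i-1],SA[i]) lcp shared
  1: (1,19) 2 'aa'
  2: (19,2) 3 'aab'
  3: (2,14) 4 'aaba'
  4: (14,5) 3 'aab'
  5: (5,20) 1 'a'
  6: (20,17) 2 'ab'
  7: (17,3) 5 'abaab'
  8: (3,15) 3 'aba'
  9: (15,9) 4 'abab'
  10: (9,11) 2 'ab'
  11: (11,6) 4 'abba'
  12: (6,21) 0 ''
  13: (21,0) 1 'b'
  14: (0,18) 3 'baa'
  15: (18,13) 4 'baab'
  16: (13,4) 4 'baab'
  17: (4,16) 2 'ba'
  18: (16,8) 4 'baba'
  19: (8,10) 3 'bab'
  20: (10,12) 1 'b'
  21: (12,7) 3 'bba'

n(n+1)/2 = 22·23/2 = 253
Σ LCP = 0 + 2 + 3 + 4 + 3 + 1 + 2 + 5 + 3 + 4 + 2 + 4 + 0 + 1 + 3 + 4 + 4 + 2 + 4 + 3 + 1 + 3 = 58
distinct = 253 − 58 = 195

195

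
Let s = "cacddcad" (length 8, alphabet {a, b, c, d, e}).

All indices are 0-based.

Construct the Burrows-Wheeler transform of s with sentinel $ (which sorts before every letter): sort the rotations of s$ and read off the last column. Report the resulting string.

rank  rotation   last
    0  $cacddcad  d
    1  acddcad$c  c
    2  ad$cacddc  c
    3  cacddcad$  $
    4  cad$cacdd  d
    5  cddcad$ca  a
    6  d$cacddca  a
    7  dcad$cacd  d
    8  ddcad$cac  c

dcc$daadc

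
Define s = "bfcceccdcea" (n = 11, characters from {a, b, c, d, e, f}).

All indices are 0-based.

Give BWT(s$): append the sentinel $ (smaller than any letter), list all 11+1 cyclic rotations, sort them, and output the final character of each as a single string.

rank  rotation      last
    0  $bfcceccdcea  a
    1  a$bfcceccdce  e
    2  bfcceccdcea$  $
    3  ccdcea$bfcce  e
    4  cceccdcea$bf  f
    5  cdcea$bfccec  c
    6  cea$bfcceccd  d
    7  ceccdcea$bfc  c
    8  dcea$bfccecc  c
    9  ea$bfcceccdc  c
   10  eccdcea$bfcc  c
   11  fcceccdcea$b  b

ae$efcdccccb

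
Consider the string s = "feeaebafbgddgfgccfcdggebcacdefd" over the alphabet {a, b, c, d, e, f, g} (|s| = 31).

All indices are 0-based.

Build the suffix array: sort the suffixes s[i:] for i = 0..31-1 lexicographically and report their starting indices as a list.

rank | idx | suffix
   0 |  25 | acdefd
   1 |   3 | aebafbgddgfgccfcdggebcacdefd
   2 |   6 | afbgddgfgccfcdggebcacdefd
   3 |   5 | bafbgddgfgccfcdggebcacdefd
   4 |  23 | bcacdefd
   5 |   8 | bgddgfgccfcdggebcacdefd
   6 |  24 | cacdefd
   7 |  15 | ccfcdggebcacdefd
   8 |  26 | cdefd
   9 |  18 | cdggebcacdefd
  10 |  16 | cfcdggebcacdefd
  11 |  30 | d
  12 |  10 | ddgfgccfcdggebcacdefd
  13 |  27 | defd
  14 |  11 | dgfgccfcdggebcacdefd
  15 |  19 | dggebcacdefd
  16 |   2 | eaebafbgddgfgccfcdggebcacdefd
  17 |   4 | ebafbgddgfgccfcdggebcacdefd
  18 |  22 | ebcacdefd
  19 |   1 | eeaebafbgddgfgccfcdggebcacdefd
  20 |  28 | efd
  21 |   7 | fbgddgfgccfcdggebcacdefd
  22 |  17 | fcdggebcacdefd
  23 |  29 | fd
  24 |   0 | feeaebafbgddgfgccfcdggebcacdefd
  25 |  13 | fgccfcdggebcacdefd
  26 |  14 | gccfcdggebcacdefd
  27 |   9 | gddgfgccfcdggebcacdefd
  28 |  21 | gebcacdefd
  29 |  12 | gfgccfcdggebcacdefd
  30 |  20 | ggebcacdefd

[25, 3, 6, 5, 23, 8, 24, 15, 26, 18, 16, 30, 10, 27, 11, 19, 2, 4, 22, 1, 28, 7, 17, 29, 0, 13, 14, 9, 21, 12, 20]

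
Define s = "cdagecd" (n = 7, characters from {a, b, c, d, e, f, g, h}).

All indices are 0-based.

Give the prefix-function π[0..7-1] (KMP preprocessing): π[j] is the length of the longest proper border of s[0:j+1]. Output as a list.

[0, 0, 0, 0, 0, 1, 2]

π[0] = 0
j=1 s[j]='d': π[1]=0 (border '')
j=2 s[j]='a': π[2]=0 (border '')
j=3 s[j]='g': π[3]=0 (border '')
j=4 s[j]='e': π[4]=0 (border '')
j=5 s[j]='c': π[5]=1 (border 'c')
j=6 s[j]='d': π[6]=2 (border 'cd')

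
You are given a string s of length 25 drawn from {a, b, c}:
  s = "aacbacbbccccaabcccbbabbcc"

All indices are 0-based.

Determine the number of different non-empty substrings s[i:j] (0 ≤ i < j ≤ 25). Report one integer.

279

rank | idx | suffix
   0 |  12 | aabcccbbabbcc
   1 |   0 | aacbacbbccccaabcccbbabbcc
   2 |  20 | abbcc
   3 |  13 | abcccbbabbcc
   4 |   1 | acbacbbccccaabcccbbabbcc
   5 |   4 | acbbccccaabcccbbabbcc
   6 |  19 | babbcc
   7 |   3 | bacbbccccaabcccbbabbcc
   8 |  18 | bbabbcc
   9 |  21 | bbcc
  10 |   6 | bbccccaabcccbbabbcc
  11 |  22 | bcc
  12 |  14 | bcccbbabbcc
  13 |   7 | bccccaabcccbbabbcc
  14 |  24 | c
  15 |  11 | caabcccbbabbcc
  16 |   2 | cbacbbccccaabcccbbabbcc
  17 |  17 | cbbabbcc
  18 |   5 | cbbccccaabcccbbabbcc
  19 |  23 | cc
  20 |  10 | ccaabcccbbabbcc
  21 |  16 | ccbbabbcc
  22 |   9 | cccaabcccbbabbcc
  23 |  15 | cccbbabbcc
  24 |   8 | ccccaabcccbbabbcc

SA = [12, 0, 20, 13, 1, 4, 19, 3, 18, 21, 6, 22, 14, 7, 24, 11, 2, 17, 5, 23, 10, 16, 9, 15, 8]
i: (SA[i-1],SA[i]) lcp shared
  1: (12,0) 2 'aa'
  2: (0,20) 1 'a'
  3: (20,13) 2 'ab'
  4: (13,1) 1 'a'
  5: (1,4) 3 'acb'
  6: (4,19) 0 ''
  7: (19,3) 2 'ba'
  8: (3,18) 1 'b'
  9: (18,21) 2 'bb'
  10: (21,6) 4 'bbcc'
  11: (6,22) 1 'b'
  12: (22,14) 3 'bcc'
  13: (14,7) 4 'bccc'
  14: (7,24) 0 ''
  15: (24,11) 1 'c'
  16: (11,2) 1 'c'
  17: (2,17) 2 'cb'
  18: (17,5) 3 'cbb'
  19: (5,23) 1 'c'
  20: (23,10) 2 'cc'
  21: (10,16) 2 'cc'
  22: (16,9) 2 'cc'
  23: (9,15) 3 'ccc'
  24: (15,8) 3 'ccc'

n(n+1)/2 = 25·26/2 = 325
Σ LCP = 0 + 2 + 1 + 2 + 1 + 3 + 0 + 2 + 1 + 2 + 4 + 1 + 3 + 4 + 0 + 1 + 1 + 2 + 3 + 1 + 2 + 2 + 2 + 3 + 3 = 46
distinct = 325 − 46 = 279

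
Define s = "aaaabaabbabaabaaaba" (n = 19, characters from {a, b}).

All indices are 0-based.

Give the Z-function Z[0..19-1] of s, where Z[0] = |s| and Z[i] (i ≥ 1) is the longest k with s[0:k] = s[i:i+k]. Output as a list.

[19, 3, 2, 1, 0, 2, 1, 0, 0, 1, 0, 2, 1, 0, 3, 2, 1, 0, 1]

Z[0]=19
i=1: outside box; Z[1]=3 scan→box=[1,4)
i=2: min(r-i=2, Z[1]=3)=2; Z[2]=2
i=3: min(r-i=1, Z[2]=2)=1; Z[3]=1
i=4: outside box; Z[4]=0
i=5: outside box; Z[5]=2 scan→box=[5,7)
i=6: min(r-i=1, Z[1]=3)=1; Z[6]=1
i=7: outside box; Z[7]=0
i=8: outside box; Z[8]=0
i=9: outside box; Z[9]=1 scan→box=[9,10)
i=10: outside box; Z[10]=0
i=11: outside box; Z[11]=2 scan→box=[11,13)
i=12: min(r-i=1, Z[1]=3)=1; Z[12]=1
i=13: outside box; Z[13]=0
i=14: outside box; Z[14]=3 scan→box=[14,17)
i=15: min(r-i=2, Z[1]=3)=2; Z[15]=2
i=16: min(r-i=1, Z[2]=2)=1; Z[16]=1
i=17: outside box; Z[17]=0
i=18: outside box; Z[18]=1 scan→box=[18,19)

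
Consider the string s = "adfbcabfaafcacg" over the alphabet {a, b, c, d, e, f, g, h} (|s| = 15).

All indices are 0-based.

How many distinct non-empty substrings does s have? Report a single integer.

rank | idx | suffix
   0 |   8 | aafcacg
   1 |   5 | abfaafcacg
   2 |  12 | acg
   3 |   0 | adfbcabfaafcacg
   4 |   9 | afcacg
   5 |   3 | bcabfaafcacg
   6 |   6 | bfaafcacg
   7 |   4 | cabfaafcacg
   8 |  11 | cacg
   9 |  13 | cg
  10 |   1 | dfbcabfaafcacg
  11 |   7 | faafcacg
  12 |   2 | fbcabfaafcacg
  13 |  10 | fcacg
  14 |  14 | g

SA = [8, 5, 12, 0, 9, 3, 6, 4, 11, 13, 1, 7, 2, 10, 14]
rank  pair      lcp
   1  s[8:],s[5:]  1  'a'
   2  s[5:],s[12:]  1  'a'
   3  s[12:],s[0:]  1  'a'
   4  s[0:],s[9:]  1  'a'
   5  s[9:],s[3:]  0  ''
   6  s[3:],s[6:]  1  'b'
   7  s[6:],s[4:]  0  ''
   8  s[4:],s[11:]  2  'ca'
   9  s[11:],s[13:]  1  'c'
  10  s[13:],s[1:]  0  ''
  11  s[1:],s[7:]  0  ''
  12  s[7:],s[2:]  1  'f'
  13  s[2:],s[10:]  1  'f'
  14  s[10:],s[14:]  0  ''

n(n+1)/2 = 15·16/2 = 120
Σ LCP = 0 + 1 + 1 + 1 + 1 + 0 + 1 + 0 + 2 + 1 + 0 + 0 + 1 + 1 + 0 = 10
distinct = 120 − 10 = 110

110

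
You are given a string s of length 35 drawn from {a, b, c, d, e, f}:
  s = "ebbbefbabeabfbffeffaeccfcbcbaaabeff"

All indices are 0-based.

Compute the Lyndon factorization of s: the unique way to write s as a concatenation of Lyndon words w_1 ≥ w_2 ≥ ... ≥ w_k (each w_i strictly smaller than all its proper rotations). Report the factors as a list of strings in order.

["e", "bbbef", "b", "abeabfbffeffaeccfcbcb", "aaabeff"]

emit factor 1: 'e' (i=0, period=1)
emit factor 2: 'bbbef' (i=1, period=5)
emit factor 3: 'b' (i=6, period=1)
emit factor 4: 'abeabfbffeffaeccfcbcb' (i=7, period=21)
emit factor 5: 'aaabeff' (i=28, period=7)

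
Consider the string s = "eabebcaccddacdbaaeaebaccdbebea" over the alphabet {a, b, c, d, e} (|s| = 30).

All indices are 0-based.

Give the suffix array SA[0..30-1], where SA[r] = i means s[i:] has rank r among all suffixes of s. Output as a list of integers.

[29, 15, 1, 21, 6, 11, 16, 18, 14, 20, 4, 27, 2, 25, 5, 22, 7, 12, 23, 8, 10, 13, 24, 9, 28, 0, 17, 19, 3, 26]

sorted suffixes:
  #0 SA[0]=29  'a'
  #1 SA[1]=15  'aaeaebaccdbebea'
  #2 SA[2]=1  'abebcaccddacdbaaeaebaccdbebea'
  #3 SA[3]=21  'accdbebea'
  #4 SA[4]=6  'accddacdbaaeaebaccdbebea'
  #5 SA[5]=11  'acdbaaeaebaccdbebea'
  #6 SA[6]=16  'aeaebaccdbebea'
  #7 SA[7]=18  'aebaccdbebea'
  #8 SA[8]=14  'baaeaebaccdbebea'
  #9 SA[9]=20  'baccdbebea'
  #10 SA[10]=4  'bcaccddacdbaaeaebaccdbebea'
  #11 SA[11]=27  'bea'
  #12 SA[12]=2  'bebcaccddacdbaaeaebaccdbebea'
  #13 SA[13]=25  'bebea'
  #14 SA[14]=5  'caccddacdbaaeaebaccdbebea'
  #15 SA[15]=22  'ccdbebea'
  #16 SA[16]=7  'ccddacdbaaeaebaccdbebea'
  #17 SA[17]=12  'cdbaaeaebaccdbebea'
  #18 SA[18]=23  'cdbebea'
  #19 SA[19]=8  'cddacdbaaeaebaccdbebea'
  #20 SA[20]=10  'dacdbaaeaebaccdbebea'
  #21 SA[21]=13  'dbaaeaebaccdbebea'
  #22 SA[22]=24  'dbebea'
  #23 SA[23]=9  'ddacdbaaeaebaccdbebea'
  #24 SA[24]=28  'ea'
  #25 SA[25]=0  'eabebcaccddacdbaaeaebaccdbebea'
  #26 SA[26]=17  'eaebaccdbebea'
  #27 SA[27]=19  'ebaccdbebea'
  #28 SA[28]=3  'ebcaccddacdbaaeaebaccdbebea'
  #29 SA[29]=26  'ebea'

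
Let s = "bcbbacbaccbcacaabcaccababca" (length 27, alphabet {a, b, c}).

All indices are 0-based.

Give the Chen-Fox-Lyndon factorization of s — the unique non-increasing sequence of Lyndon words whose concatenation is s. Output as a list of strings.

emit factor 1: 'bc' (i=0, period=2)
emit factor 2: 'b' (i=2, period=1)
emit factor 3: 'b' (i=3, period=1)
emit factor 4: 'acbaccbc' (i=4, period=8)
emit factor 5: 'ac' (i=12, period=2)
emit factor 6: 'aabcaccababc' (i=14, period=12)
emit factor 7: 'a' (i=26, period=1)

["bc", "b", "b", "acbaccbc", "ac", "aabcaccababc", "a"]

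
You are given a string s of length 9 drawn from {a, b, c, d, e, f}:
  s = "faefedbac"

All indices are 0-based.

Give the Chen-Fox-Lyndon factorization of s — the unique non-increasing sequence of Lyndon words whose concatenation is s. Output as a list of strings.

["f", "aefedb", "ac"]

emit factor 1: 'f' (i=0, period=1)
emit factor 2: 'aefedb' (i=1, period=6)
emit factor 3: 'ac' (i=7, period=2)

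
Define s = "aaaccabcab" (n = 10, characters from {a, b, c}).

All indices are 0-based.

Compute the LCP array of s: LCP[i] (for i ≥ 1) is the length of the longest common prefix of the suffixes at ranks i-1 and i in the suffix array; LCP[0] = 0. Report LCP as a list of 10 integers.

sorted suffixes:
  #0 SA[0]=0  'aaaccabcab'
  #1 SA[1]=1  'aaccabcab'
  #2 SA[2]=8  'ab'
  #3 SA[3]=5  'abcab'
  #4 SA[4]=2  'accabcab'
  #5 SA[5]=9  'b'
  #6 SA[6]=6  'bcab'
  #7 SA[7]=7  'cab'
  #8 SA[8]=4  'cabcab'
  #9 SA[9]=3  'ccabcab'

SA = [0, 1, 8, 5, 2, 9, 6, 7, 4, 3]
[i] adj suffixes → lcp
  [1] 0/1 → 2 ('aa')
  [2] 1/8 → 1 ('a')
  [3] 8/5 → 2 ('ab')
  [4] 5/2 → 1 ('a')
  [5] 2/9 → 0 ('')
  [6] 9/6 → 1 ('b')
  [7] 6/7 → 0 ('')
  [8] 7/4 → 3 ('cab')
  [9] 4/3 → 1 ('c')

[0, 2, 1, 2, 1, 0, 1, 0, 3, 1]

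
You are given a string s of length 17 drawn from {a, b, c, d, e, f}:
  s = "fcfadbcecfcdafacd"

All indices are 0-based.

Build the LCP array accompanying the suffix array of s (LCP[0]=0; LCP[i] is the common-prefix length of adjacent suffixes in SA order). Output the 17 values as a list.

sorted suffixes:
  #0 SA[0]=14  'acd'
  #1 SA[1]=3  'adbcecfcdafacd'
  #2 SA[2]=12  'afacd'
  #3 SA[3]=5  'bcecfcdafacd'
  #4 SA[4]=15  'cd'
  #5 SA[5]=10  'cdafacd'
  #6 SA[6]=6  'cecfcdafacd'
  #7 SA[7]=1  'cfadbcecfcdafacd'
  #8 SA[8]=8  'cfcdafacd'
  #9 SA[9]=16  'd'
  #10 SA[10]=11  'dafacd'
  #11 SA[11]=4  'dbcecfcdafacd'
  #12 SA[12]=7  'ecfcdafacd'
  #13 SA[13]=13  'facd'
  #14 SA[14]=2  'fadbcecfcdafacd'
  #15 SA[15]=9  'fcdafacd'
  #16 SA[16]=0  'fcfadbcecfcdafacd'

SA = [14, 3, 12, 5, 15, 10, 6, 1, 8, 16, 11, 4, 7, 13, 2, 9, 0]
rank  pair      lcp
   1  s[14:],s[3:]  1  'a'
   2  s[3:],s[12:]  1  'a'
   3  s[12:],s[5:]  0  ''
   4  s[5:],s[15:]  0  ''
   5  s[15:],s[10:]  2  'cd'
   6  s[10:],s[6:]  1  'c'
   7  s[6:],s[1:]  1  'c'
   8  s[1:],s[8:]  2  'cf'
   9  s[8:],s[16:]  0  ''
  10  s[16:],s[11:]  1  'd'
  11  s[11:],s[4:]  1  'd'
  12  s[4:],s[7:]  0  ''
  13  s[7:],s[13:]  0  ''
  14  s[13:],s[2:]  2  'fa'
  15  s[2:],s[9:]  1  'f'
  16  s[9:],s[0:]  2  'fc'

[0, 1, 1, 0, 0, 2, 1, 1, 2, 0, 1, 1, 0, 0, 2, 1, 2]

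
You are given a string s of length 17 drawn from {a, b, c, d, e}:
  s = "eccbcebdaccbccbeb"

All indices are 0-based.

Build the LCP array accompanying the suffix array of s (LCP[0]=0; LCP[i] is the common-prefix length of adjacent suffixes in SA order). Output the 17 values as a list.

sorted suffixes:
  #0 SA[0]=8  'accbccbeb'
  #1 SA[1]=16  'b'
  #2 SA[2]=11  'bccbeb'
  #3 SA[3]=3  'bcebdaccbccbeb'
  #4 SA[4]=6  'bdaccbccbeb'
  #5 SA[5]=14  'beb'
  #6 SA[6]=10  'cbccbeb'
  #7 SA[7]=2  'cbcebdaccbccbeb'
  #8 SA[8]=13  'cbeb'
  #9 SA[9]=9  'ccbccbeb'
  #10 SA[10]=1  'ccbcebdaccbccbeb'
  #11 SA[11]=12  'ccbeb'
  #12 SA[12]=4  'cebdaccbccbeb'
  #13 SA[13]=7  'daccbccbeb'
  #14 SA[14]=15  'eb'
  #15 SA[15]=5  'ebdaccbccbeb'
  #16 SA[16]=0  'eccbcebdaccbccbeb'

SA = [8, 16, 11, 3, 6, 14, 10, 2, 13, 9, 1, 12, 4, 7, 15, 5, 0]
i: (SA[i-1],SA[i]) lcp shared
  1: (8,16) 0 ''
  2: (16,11) 1 'b'
  3: (11,3) 2 'bc'
  4: (3,6) 1 'b'
  5: (6,14) 1 'b'
  6: (14,10) 0 ''
  7: (10,2) 3 'cbc'
  8: (2,13) 2 'cb'
  9: (13,9) 1 'c'
  10: (9,1) 4 'ccbc'
  11: (1,12) 3 'ccb'
  12: (12,4) 1 'c'
  13: (4,7) 0 ''
  14: (7,15) 0 ''
  15: (15,5) 2 'eb'
  16: (5,0) 1 'e'

[0, 0, 1, 2, 1, 1, 0, 3, 2, 1, 4, 3, 1, 0, 0, 2, 1]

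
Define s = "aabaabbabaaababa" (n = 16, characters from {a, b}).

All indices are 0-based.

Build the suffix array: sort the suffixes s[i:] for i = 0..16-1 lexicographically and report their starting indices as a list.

[15, 9, 0, 10, 3, 13, 7, 1, 11, 4, 14, 8, 2, 12, 6, 5]

sorted suffixes:
  #0 SA[0]=15  'a'
  #1 SA[1]=9  'aaababa'
  #2 SA[2]=0  'aabaabbabaaababa'
  #3 SA[3]=10  'aababa'
  #4 SA[4]=3  'aabbabaaababa'
  #5 SA[5]=13  'aba'
  #6 SA[6]=7  'abaaababa'
  #7 SA[7]=1  'abaabbabaaababa'
  #8 SA[8]=11  'ababa'
  #9 SA[9]=4  'abbabaaababa'
  #10 SA[10]=14  'ba'
  #11 SA[11]=8  'baaababa'
  #12 SA[12]=2  'baabbabaaababa'
  #13 SA[13]=12  'baba'
  #14 SA[14]=6  'babaaababa'
  #15 SA[15]=5  'bbabaaababa'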